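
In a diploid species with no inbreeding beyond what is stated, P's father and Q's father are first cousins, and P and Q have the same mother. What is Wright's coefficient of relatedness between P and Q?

Relatedness sums over independent paths through distinct common ancestors.
P and Q are related in two ways: second cousins through their fathers (r = 1/32) and half-sibs through their shared mother (r = 1/4).
r = 1/32 + 1/4 = 0.28125.

0.28125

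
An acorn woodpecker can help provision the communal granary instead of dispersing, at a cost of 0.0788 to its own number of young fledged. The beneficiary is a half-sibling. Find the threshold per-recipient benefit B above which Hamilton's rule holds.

0.3152

r to a half-sibling = 1/4 (half-sibs share one parent — one path of length 2: r = (1/2)^2 = 1/4).
Hamilton's rule with n recipients of equal r: n·r·B > C, so B > C/(n·r) = 0.0788/(1·0.25) = 0.3152.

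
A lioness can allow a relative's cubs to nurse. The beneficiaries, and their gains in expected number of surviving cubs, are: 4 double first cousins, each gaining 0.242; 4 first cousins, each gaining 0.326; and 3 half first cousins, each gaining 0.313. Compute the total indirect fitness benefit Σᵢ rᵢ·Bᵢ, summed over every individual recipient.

0.4636875

r to a double first cousin = 0.25 (double first cousins share both grandparent pairs — four paths of length 4: r = 4·(1/2)^4 = 1/4).
r to a first cousin = 0.125 (first cousins share one grandparent pair — two paths of length 4: r = 2·(1/2)^4 = 1/8).
r to a half first cousin = 1/16 (half first cousins share one grandparent — one path of length 4: r = (1/2)^4 = 1/16).
Summing one r·B term per recipient: 4·0.25·0.242 + 4·0.125·0.326 + 3·0.0625·0.313 = 0.4636875.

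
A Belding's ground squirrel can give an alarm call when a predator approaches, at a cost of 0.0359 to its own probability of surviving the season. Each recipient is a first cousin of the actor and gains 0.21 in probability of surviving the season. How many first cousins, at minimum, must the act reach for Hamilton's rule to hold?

2

r to a first cousin = 0.125 (first cousins share one grandparent pair — two paths of length 4: r = 2·(1/2)^4 = 1/8).
Hamilton's rule: n·r·B > C  ⇒  n > C/(r·B) = 0.0359/(0.125·0.21) = 1.368.
The smallest integer exceeding 1.368 is 2.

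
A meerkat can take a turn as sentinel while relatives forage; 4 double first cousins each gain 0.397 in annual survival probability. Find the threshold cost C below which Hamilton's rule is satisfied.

0.397

r to a double first cousin = 0.25 (double first cousins share both grandparent pairs — four paths of length 4: r = 4·(1/2)^4 = 1/4).
Hamilton's rule: n·r·B > C, so the trait is favored while C < n·r·B = 4·0.25·0.397 = 0.397.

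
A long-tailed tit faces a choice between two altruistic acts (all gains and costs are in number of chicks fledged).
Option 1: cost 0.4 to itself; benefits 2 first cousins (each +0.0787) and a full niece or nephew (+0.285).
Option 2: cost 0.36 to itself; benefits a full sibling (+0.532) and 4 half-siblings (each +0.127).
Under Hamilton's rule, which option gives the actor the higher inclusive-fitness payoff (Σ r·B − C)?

Option 2

Option 1: r to a first cousin = 0.125.
Option 1: r to a full niece or nephew = 0.25.
Option 1: Σ r·B − C = (2·0.125·0.0787 + 1·0.25·0.285) − 0.4 = -0.309075.
Option 2: r to a full sibling = 0.5.
Option 2: r to a half-sibling = 0.25.
Option 2: Σ r·B − C = (1·0.5·0.532 + 4·0.25·0.127) − 0.36 = 0.033.
Option 2 has the higher net inclusive-fitness payoff.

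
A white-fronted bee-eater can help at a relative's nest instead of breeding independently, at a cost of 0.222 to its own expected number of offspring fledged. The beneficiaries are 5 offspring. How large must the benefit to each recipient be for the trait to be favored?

r to an offspring = 1/2 (one parent–offspring link: r = (1/2)^1 = 1/2).
Hamilton's rule with n recipients of equal r: n·r·B > C, so B > C/(n·r) = 0.222/(5·0.5) = 0.0888.

0.0888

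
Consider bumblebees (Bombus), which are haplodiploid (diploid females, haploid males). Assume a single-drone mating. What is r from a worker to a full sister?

Haplodiploid full sisters inherit their father's entire haploid genome identically (contributing 1/2) and on average half of their mother's contribution (1/2 · 1/2 = 1/4); r = 1/2 + 1/4 = 3/4.

0.75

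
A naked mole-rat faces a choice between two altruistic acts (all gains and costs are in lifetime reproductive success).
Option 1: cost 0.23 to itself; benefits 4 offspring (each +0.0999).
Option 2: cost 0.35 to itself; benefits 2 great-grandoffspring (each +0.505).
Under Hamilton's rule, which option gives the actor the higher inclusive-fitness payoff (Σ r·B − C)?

Option 1

Option 1: r to an offspring = 0.5.
Option 1: Σ r·B − C = (4·0.5·0.0999) − 0.23 = -0.0302.
Option 2: r to a great-grandoffspring = 0.125.
Option 2: Σ r·B − C = (2·0.125·0.505) − 0.35 = -0.22375.
Option 1 has the higher net inclusive-fitness payoff.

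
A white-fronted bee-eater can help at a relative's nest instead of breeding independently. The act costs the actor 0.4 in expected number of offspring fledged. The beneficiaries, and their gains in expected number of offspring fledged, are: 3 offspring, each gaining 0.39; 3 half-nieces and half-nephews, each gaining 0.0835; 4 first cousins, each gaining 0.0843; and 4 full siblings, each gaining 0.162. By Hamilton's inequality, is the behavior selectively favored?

Yes

Hamilton's rule: the trait is favored when the sum of r·B over every recipient exceeds the actor's cost C.
r to an offspring = 1/2 (one parent–offspring link: r = (1/2)^1 = 1/2).
r to a half-niece or half-nephew = 1/8 (half-aunt/uncle↔niece/nephew: one path of length 3: r = (1/2)^3 = 1/8).
r to a first cousin = 1/8 (first cousins share one grandparent pair — two paths of length 4: r = 2·(1/2)^4 = 1/8).
r to a full sibling = 0.5 (full sibs share both parents — two paths of length 2: r = 2·(1/2)^2 = 1/2).
Summing one r·B term per recipient: 3·0.5·0.39 + 3·0.125·0.0835 + 4·0.125·0.0843 + 4·0.5·0.162 = 0.9824625.
0.9824625 > 0.4: the indirect benefit exceeds the cost.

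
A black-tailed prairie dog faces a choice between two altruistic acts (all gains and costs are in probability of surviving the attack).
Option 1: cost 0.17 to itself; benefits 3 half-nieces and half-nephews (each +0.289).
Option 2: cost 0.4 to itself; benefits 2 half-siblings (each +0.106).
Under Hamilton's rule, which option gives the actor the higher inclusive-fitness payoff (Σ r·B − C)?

Option 1

Option 1: r to a half-niece or half-nephew = 0.125.
Option 1: Σ r·B − C = (3·0.125·0.289) − 0.17 = -0.061625.
Option 2: r to a half-sibling = 0.25.
Option 2: Σ r·B − C = (2·0.25·0.106) − 0.4 = -0.347.
Option 1 has the higher net inclusive-fitness payoff.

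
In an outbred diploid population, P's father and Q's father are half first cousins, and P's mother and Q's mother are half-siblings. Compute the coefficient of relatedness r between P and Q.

With two independent routes of shared ancestry, r is the sum of the two contributions.
P and Q are related in two ways: half second cousins through their fathers (r = 1/64) and half first cousins through their mothers (r = 1/16).
r = 1/64 + 1/16 = 5/64 = 0.078125.

0.078125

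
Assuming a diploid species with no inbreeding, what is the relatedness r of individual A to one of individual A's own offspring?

0.5

Each parent–offspring link contributes a factor of 1/2, and independent paths through distinct common ancestors add.
One parent–offspring link: r = (1/2)^1 = 1/2.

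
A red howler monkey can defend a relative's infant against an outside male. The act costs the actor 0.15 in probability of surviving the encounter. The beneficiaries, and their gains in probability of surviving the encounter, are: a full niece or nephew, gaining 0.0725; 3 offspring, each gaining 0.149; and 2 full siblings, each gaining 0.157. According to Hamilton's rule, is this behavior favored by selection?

Yes

Hamilton's rule: the trait is favored when the sum of r·B over every recipient exceeds the actor's cost C.
r to a full niece or nephew = 0.25 (full aunt/uncle↔niece/nephew: two paths of length 3 through the shared grandparent pair: r = 2·(1/2)^3 = 1/4).
r to an offspring = 1/2 (one parent–offspring link: r = (1/2)^1 = 1/2).
r to a full sibling = 1/2 (full sibs share both parents — two paths of length 2: r = 2·(1/2)^2 = 1/2).
Summing one r·B term per recipient: 1·0.25·0.0725 + 3·0.5·0.149 + 2·0.5·0.157 = 0.398625.
0.398625 > 0.15: the indirect benefit exceeds the cost.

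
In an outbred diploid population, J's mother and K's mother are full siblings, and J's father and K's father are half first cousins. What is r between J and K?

0.140625

Relatedness sums over independent paths through distinct common ancestors.
J and K are related in two ways: first cousins through their mothers (r = 1/8) and half second cousins through their fathers (r = 1/64).
r = 1/8 + 1/64 = 0.140625.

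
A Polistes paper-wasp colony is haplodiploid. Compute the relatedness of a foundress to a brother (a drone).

0.25

Her haploid brother carries none of their father's genes and a random half of their mother's genome; that half matches the maternal half of her own genome with probability 1/2: r = 1/2 · 1/2 = 1/4.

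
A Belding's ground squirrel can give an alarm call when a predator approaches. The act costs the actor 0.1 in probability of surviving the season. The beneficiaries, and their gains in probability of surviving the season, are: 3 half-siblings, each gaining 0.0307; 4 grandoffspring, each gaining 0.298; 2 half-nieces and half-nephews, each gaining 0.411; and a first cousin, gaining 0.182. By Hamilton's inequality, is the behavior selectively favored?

Hamilton's rule: the trait is favored when the sum of r·B over every recipient exceeds the actor's cost C.
r to a half-sibling = 0.25 (half-sibs share one parent — one path of length 2: r = (1/2)^2 = 1/4).
r to a grandoffspring = 1/4 (two parent–offspring links: r = (1/2)^2 = 1/4).
r to a half-niece or half-nephew = 0.125 (half-aunt/uncle↔niece/nephew: one path of length 3: r = (1/2)^3 = 1/8).
r to a first cousin = 1/8 (first cousins share one grandparent pair — two paths of length 4: r = 2·(1/2)^4 = 1/8).
Summing one r·B term per recipient: 3·0.25·0.0307 + 4·0.25·0.298 + 2·0.125·0.411 + 1·0.125·0.182 = 0.446525.
0.446525 > 0.1: the indirect benefit exceeds the cost.

Yes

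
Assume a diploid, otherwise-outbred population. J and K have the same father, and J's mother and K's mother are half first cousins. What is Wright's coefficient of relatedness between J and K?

0.265625

With two independent routes of shared ancestry, r is the sum of the two contributions.
J and K are related in two ways: half-sibs through their shared father (r = 1/4) and half second cousins through their mothers (r = 1/64).
r = 1/4 + 1/64 = 0.265625.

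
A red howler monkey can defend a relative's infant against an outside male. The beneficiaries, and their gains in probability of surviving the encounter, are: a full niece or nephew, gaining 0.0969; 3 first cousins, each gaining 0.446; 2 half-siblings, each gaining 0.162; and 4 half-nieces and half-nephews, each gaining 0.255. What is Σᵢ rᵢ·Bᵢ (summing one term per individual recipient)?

r to a full niece or nephew = 1/4 (full aunt/uncle↔niece/nephew: two paths of length 3 through the shared grandparent pair: r = 2·(1/2)^3 = 1/4).
r to a first cousin = 1/8 (first cousins share one grandparent pair — two paths of length 4: r = 2·(1/2)^4 = 1/8).
r to a half-sibling = 1/4 (half-sibs share one parent — one path of length 2: r = (1/2)^2 = 1/4).
r to a half-niece or half-nephew = 0.125 (half-aunt/uncle↔niece/nephew: one path of length 3: r = (1/2)^3 = 1/8).
Summing one r·B term per recipient: 1·0.25·0.0969 + 3·0.125·0.446 + 2·0.25·0.162 + 4·0.125·0.255 = 0.399975.

0.399975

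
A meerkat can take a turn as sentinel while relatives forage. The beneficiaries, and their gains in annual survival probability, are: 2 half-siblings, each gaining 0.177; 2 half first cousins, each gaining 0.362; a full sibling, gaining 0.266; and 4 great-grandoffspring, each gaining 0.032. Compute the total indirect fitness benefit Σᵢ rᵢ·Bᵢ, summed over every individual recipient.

r to a half-sibling = 0.25 (half-sibs share one parent — one path of length 2: r = (1/2)^2 = 1/4).
r to a half first cousin = 0.0625 (half first cousins share one grandparent — one path of length 4: r = (1/2)^4 = 1/16).
r to a full sibling = 1/2 (full sibs share both parents — two paths of length 2: r = 2·(1/2)^2 = 1/2).
r to a great-grandoffspring = 1/8 (three parent–offspring links: r = (1/2)^3 = 1/8).
Summing one r·B term per recipient: 2·0.25·0.177 + 2·0.0625·0.362 + 1·0.5·0.266 + 4·0.125·0.032 = 0.28275.

0.28275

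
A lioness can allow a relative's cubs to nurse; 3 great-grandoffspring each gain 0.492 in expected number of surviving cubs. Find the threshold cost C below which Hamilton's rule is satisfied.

0.1845

r to a great-grandoffspring = 0.125 (three parent–offspring links: r = (1/2)^3 = 1/8).
Hamilton's rule: n·r·B > C, so the trait is favored while C < n·r·B = 3·0.125·0.492 = 0.1845.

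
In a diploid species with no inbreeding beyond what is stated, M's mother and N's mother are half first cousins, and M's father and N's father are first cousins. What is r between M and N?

Wright's path rule: contributions from independent ancestry routes add.
M and N are related in two ways: half second cousins through their mothers (r = 1/64) and second cousins through their fathers (r = 1/32).
r = 1/64 + 1/32 = 3/64 = 0.046875.

0.046875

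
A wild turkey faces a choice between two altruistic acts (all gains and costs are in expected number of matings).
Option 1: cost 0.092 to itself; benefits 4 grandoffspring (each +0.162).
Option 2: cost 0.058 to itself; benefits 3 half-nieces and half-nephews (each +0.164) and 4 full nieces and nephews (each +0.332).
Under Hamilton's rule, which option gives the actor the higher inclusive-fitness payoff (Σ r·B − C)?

Option 1: r to a grandoffspring = 0.25.
Option 1: Σ r·B − C = (4·0.25·0.162) − 0.092 = 0.07.
Option 2: r to a half-niece or half-nephew = 0.125.
Option 2: r to a full niece or nephew = 0.25.
Option 2: Σ r·B − C = (3·0.125·0.164 + 4·0.25·0.332) − 0.058 = 0.3355.
Option 2 has the higher net inclusive-fitness payoff.

Option 2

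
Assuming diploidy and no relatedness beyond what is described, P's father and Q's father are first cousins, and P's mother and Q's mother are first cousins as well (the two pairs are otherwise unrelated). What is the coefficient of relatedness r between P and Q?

0.0625

Independent pedigree routes through distinct common ancestors add.
P and Q are related in two ways: second cousins through their fathers (r = 1/32) and second cousins through their mothers (r = 1/32).
r = 1/32 + 1/32 = 0.0625.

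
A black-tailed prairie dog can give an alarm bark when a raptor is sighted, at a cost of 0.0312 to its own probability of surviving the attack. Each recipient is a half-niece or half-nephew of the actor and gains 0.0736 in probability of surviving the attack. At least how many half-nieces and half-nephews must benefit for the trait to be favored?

r to a half-niece or half-nephew = 0.125 (half-aunt/uncle↔niece/nephew: one path of length 3: r = (1/2)^3 = 1/8).
Hamilton's rule: n·r·B > C  ⇒  n > C/(r·B) = 0.0312/(0.125·0.0736) = 3.391.
The smallest integer exceeding 3.391 is 4.

4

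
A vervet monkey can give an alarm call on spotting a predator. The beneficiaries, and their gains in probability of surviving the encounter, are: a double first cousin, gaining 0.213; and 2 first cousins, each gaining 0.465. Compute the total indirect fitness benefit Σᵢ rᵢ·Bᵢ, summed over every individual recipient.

r to a double first cousin = 0.25 (double first cousins share both grandparent pairs — four paths of length 4: r = 4·(1/2)^4 = 1/4).
r to a first cousin = 1/8 (first cousins share one grandparent pair — two paths of length 4: r = 2·(1/2)^4 = 1/8).
Summing one r·B term per recipient: 1·0.25·0.213 + 2·0.125·0.465 = 0.1695.

0.1695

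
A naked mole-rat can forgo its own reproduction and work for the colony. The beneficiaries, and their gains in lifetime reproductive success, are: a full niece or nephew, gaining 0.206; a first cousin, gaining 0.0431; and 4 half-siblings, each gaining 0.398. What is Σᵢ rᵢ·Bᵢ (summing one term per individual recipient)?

0.4548875

r to a full niece or nephew = 1/4 (full aunt/uncle↔niece/nephew: two paths of length 3 through the shared grandparent pair: r = 2·(1/2)^3 = 1/4).
r to a first cousin = 0.125 (first cousins share one grandparent pair — two paths of length 4: r = 2·(1/2)^4 = 1/8).
r to a half-sibling = 0.25 (half-sibs share one parent — one path of length 2: r = (1/2)^2 = 1/4).
Summing one r·B term per recipient: 1·0.25·0.206 + 1·0.125·0.0431 + 4·0.25·0.398 = 0.4548875.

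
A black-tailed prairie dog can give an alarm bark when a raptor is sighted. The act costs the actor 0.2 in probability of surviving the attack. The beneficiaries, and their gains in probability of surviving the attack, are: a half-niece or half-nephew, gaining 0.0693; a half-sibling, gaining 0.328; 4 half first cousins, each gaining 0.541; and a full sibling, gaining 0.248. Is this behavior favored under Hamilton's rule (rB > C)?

Hamilton's rule: the trait is favored when the sum of r·B over every recipient exceeds the actor's cost C.
r to a half-niece or half-nephew = 0.125 (half-aunt/uncle↔niece/nephew: one path of length 3: r = (1/2)^3 = 1/8).
r to a half-sibling = 1/4 (half-sibs share one parent — one path of length 2: r = (1/2)^2 = 1/4).
r to a half first cousin = 0.0625 (half first cousins share one grandparent — one path of length 4: r = (1/2)^4 = 1/16).
r to a full sibling = 0.5 (full sibs share both parents — two paths of length 2: r = 2·(1/2)^2 = 1/2).
Summing one r·B term per recipient: 1·0.125·0.0693 + 1·0.25·0.328 + 4·0.0625·0.541 + 1·0.5·0.248 = 0.3499125.
0.3499125 > 0.2: the indirect benefit exceeds the cost.

Yes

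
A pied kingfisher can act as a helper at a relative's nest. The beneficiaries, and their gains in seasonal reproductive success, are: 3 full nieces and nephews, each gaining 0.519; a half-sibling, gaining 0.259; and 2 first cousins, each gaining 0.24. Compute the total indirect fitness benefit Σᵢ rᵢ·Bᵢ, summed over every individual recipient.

0.514

r to a full niece or nephew = 0.25 (full aunt/uncle↔niece/nephew: two paths of length 3 through the shared grandparent pair: r = 2·(1/2)^3 = 1/4).
r to a half-sibling = 1/4 (half-sibs share one parent — one path of length 2: r = (1/2)^2 = 1/4).
r to a first cousin = 1/8 (first cousins share one grandparent pair — two paths of length 4: r = 2·(1/2)^4 = 1/8).
Summing one r·B term per recipient: 3·0.25·0.519 + 1·0.25·0.259 + 2·0.125·0.24 = 0.514.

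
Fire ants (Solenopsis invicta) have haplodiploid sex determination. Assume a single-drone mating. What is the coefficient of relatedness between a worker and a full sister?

Haplodiploid full sisters inherit their father's entire haploid genome identically (contributing 1/2) and on average half of their mother's contribution (1/2 · 1/2 = 1/4); r = 1/2 + 1/4 = 3/4.

0.75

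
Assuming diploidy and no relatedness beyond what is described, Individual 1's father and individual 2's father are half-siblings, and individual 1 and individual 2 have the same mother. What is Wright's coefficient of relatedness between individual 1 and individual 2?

Independent pedigree routes through distinct common ancestors add.
Individual 1 and individual 2 are related in two ways: half first cousins through their fathers (r = 1/16) and half-sibs through their shared mother (r = 1/4).
r = 1/16 + 1/4 = 5/16 = 0.3125.

0.3125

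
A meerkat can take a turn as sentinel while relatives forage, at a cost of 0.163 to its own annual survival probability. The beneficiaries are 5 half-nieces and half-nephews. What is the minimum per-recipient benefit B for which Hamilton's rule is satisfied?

r to a half-niece or half-nephew = 0.125 (half-aunt/uncle↔niece/nephew: one path of length 3: r = (1/2)^3 = 1/8).
Hamilton's rule with n recipients of equal r: n·r·B > C, so B > C/(n·r) = 0.163/(5·0.125) = 0.2608.

0.2608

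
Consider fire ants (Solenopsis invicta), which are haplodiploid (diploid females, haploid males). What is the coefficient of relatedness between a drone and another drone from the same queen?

Haploid brothers each carry a random half of the queen's diploid genome, so on average they share half: r = 1/2.

0.5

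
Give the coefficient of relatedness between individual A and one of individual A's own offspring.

Each parent–offspring link contributes a factor of 1/2, and independent paths through distinct common ancestors add.
One parent–offspring link: r = (1/2)^1 = 1/2.

0.5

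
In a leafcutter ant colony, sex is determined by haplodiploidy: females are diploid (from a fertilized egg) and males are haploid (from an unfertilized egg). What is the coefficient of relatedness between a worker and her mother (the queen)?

0.5

One meiotic link between diploid queen and diploid daughter: r = 1/2.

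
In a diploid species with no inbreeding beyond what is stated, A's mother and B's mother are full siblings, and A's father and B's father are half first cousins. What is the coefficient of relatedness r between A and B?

Wright's path rule: contributions from independent ancestry routes add.
A and B are related in two ways: first cousins through their mothers (r = 1/8) and half second cousins through their fathers (r = 1/64).
r = 1/8 + 1/64 = 9/64 = 0.140625.

0.140625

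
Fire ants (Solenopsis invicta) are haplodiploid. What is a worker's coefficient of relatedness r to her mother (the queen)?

0.5

One meiotic link between diploid queen and diploid daughter: r = 1/2.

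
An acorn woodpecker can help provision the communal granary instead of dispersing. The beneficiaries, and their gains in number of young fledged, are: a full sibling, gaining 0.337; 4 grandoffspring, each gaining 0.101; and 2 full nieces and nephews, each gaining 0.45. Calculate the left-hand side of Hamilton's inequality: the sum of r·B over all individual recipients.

r to a full sibling = 0.5 (full sibs share both parents — two paths of length 2: r = 2·(1/2)^2 = 1/2).
r to a grandoffspring = 0.25 (two parent–offspring links: r = (1/2)^2 = 1/4).
r to a full niece or nephew = 0.25 (full aunt/uncle↔niece/nephew: two paths of length 3 through the shared grandparent pair: r = 2·(1/2)^3 = 1/4).
Summing one r·B term per recipient: 1·0.5·0.337 + 4·0.25·0.101 + 2·0.25·0.45 = 0.4945.

0.4945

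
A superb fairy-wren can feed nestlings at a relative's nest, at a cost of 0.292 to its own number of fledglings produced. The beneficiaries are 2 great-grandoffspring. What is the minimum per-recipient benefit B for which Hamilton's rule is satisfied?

1.168

r to a great-grandoffspring = 1/8 (three parent–offspring links: r = (1/2)^3 = 1/8).
Hamilton's rule with n recipients of equal r: n·r·B > C, so B > C/(n·r) = 0.292/(2·0.125) = 1.168.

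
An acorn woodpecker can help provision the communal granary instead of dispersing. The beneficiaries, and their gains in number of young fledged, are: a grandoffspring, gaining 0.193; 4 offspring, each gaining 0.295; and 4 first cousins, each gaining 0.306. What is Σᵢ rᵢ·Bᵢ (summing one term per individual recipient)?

0.79125

r to a grandoffspring = 1/4 (two parent–offspring links: r = (1/2)^2 = 1/4).
r to an offspring = 0.5 (one parent–offspring link: r = (1/2)^1 = 1/2).
r to a first cousin = 0.125 (first cousins share one grandparent pair — two paths of length 4: r = 2·(1/2)^4 = 1/8).
Summing one r·B term per recipient: 1·0.25·0.193 + 4·0.5·0.295 + 4·0.125·0.306 = 0.79125.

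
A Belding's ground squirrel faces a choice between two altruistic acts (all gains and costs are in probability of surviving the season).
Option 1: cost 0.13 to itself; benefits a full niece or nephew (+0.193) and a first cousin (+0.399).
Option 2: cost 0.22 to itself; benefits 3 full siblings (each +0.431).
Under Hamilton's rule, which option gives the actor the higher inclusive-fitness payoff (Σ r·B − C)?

Option 1: r to a full niece or nephew = 0.25.
Option 1: r to a first cousin = 0.125.
Option 1: Σ r·B − C = (1·0.25·0.193 + 1·0.125·0.399) − 0.13 = -0.031875.
Option 2: r to a full sibling = 0.5.
Option 2: Σ r·B − C = (3·0.5·0.431) − 0.22 = 0.4265.
Option 2 has the higher net inclusive-fitness payoff.

Option 2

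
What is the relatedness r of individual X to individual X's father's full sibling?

0.25

Each parent–offspring link contributes a factor of 1/2, and independent paths through distinct common ancestors add.
Full aunt/uncle↔niece/nephew: two paths of length 3 through the shared grandparent pair: r = 2·(1/2)^3 = 1/4.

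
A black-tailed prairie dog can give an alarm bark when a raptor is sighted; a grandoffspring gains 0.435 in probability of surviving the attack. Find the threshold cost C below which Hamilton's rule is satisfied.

r to a grandoffspring = 1/4 (two parent–offspring links: r = (1/2)^2 = 1/4).
Hamilton's rule: n·r·B > C, so the trait is favored while C < n·r·B = 1·0.25·0.435 = 0.10875.

0.10875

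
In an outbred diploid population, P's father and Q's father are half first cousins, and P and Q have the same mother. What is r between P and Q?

0.265625

With two independent routes of shared ancestry, r is the sum of the two contributions.
P and Q are related in two ways: half second cousins through their fathers (r = 1/64) and half-sibs through their shared mother (r = 1/4).
r = 1/64 + 1/4 = 0.265625.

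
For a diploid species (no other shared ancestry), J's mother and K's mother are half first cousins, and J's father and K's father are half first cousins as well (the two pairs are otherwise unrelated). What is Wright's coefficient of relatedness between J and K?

Relatedness sums over independent paths through distinct common ancestors.
J and K are related in two ways: half second cousins through their mothers (r = 1/64) and half second cousins through their fathers (r = 1/64).
r = 1/64 + 1/64 = 0.03125.

0.03125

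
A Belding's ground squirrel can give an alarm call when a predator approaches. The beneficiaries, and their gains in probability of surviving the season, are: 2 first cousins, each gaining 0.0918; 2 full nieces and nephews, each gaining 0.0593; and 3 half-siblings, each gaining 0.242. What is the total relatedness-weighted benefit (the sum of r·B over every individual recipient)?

r to a first cousin = 0.125 (first cousins share one grandparent pair — two paths of length 4: r = 2·(1/2)^4 = 1/8).
r to a full niece or nephew = 1/4 (full aunt/uncle↔niece/nephew: two paths of length 3 through the shared grandparent pair: r = 2·(1/2)^3 = 1/4).
r to a half-sibling = 0.25 (half-sibs share one parent — one path of length 2: r = (1/2)^2 = 1/4).
Summing one r·B term per recipient: 2·0.125·0.0918 + 2·0.25·0.0593 + 3·0.25·0.242 = 0.2341.

0.2341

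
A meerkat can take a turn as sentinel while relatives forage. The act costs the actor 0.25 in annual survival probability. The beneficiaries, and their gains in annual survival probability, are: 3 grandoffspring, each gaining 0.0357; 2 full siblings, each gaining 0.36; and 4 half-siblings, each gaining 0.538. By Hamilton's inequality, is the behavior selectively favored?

Yes

Hamilton's rule: the trait is favored when the sum of r·B over every recipient exceeds the actor's cost C.
r to a grandoffspring = 1/4 (two parent–offspring links: r = (1/2)^2 = 1/4).
r to a full sibling = 0.5 (full sibs share both parents — two paths of length 2: r = 2·(1/2)^2 = 1/2).
r to a half-sibling = 1/4 (half-sibs share one parent — one path of length 2: r = (1/2)^2 = 1/4).
Summing one r·B term per recipient: 3·0.25·0.0357 + 2·0.5·0.36 + 4·0.25·0.538 = 0.924775.
0.924775 > 0.25: the indirect benefit exceeds the cost.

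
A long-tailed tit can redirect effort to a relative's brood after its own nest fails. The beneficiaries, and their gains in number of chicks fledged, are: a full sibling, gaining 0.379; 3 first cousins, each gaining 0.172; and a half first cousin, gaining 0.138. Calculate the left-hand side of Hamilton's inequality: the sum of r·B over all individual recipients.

r to a full sibling = 0.5 (full sibs share both parents — two paths of length 2: r = 2·(1/2)^2 = 1/2).
r to a first cousin = 1/8 (first cousins share one grandparent pair — two paths of length 4: r = 2·(1/2)^4 = 1/8).
r to a half first cousin = 0.0625 (half first cousins share one grandparent — one path of length 4: r = (1/2)^4 = 1/16).
Summing one r·B term per recipient: 1·0.5·0.379 + 3·0.125·0.172 + 1·0.0625·0.138 = 0.262625.

0.262625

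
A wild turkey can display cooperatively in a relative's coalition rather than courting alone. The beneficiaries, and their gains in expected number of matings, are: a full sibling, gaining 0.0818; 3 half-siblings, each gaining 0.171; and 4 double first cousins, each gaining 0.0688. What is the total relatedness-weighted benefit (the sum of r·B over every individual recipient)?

r to a full sibling = 0.5 (full sibs share both parents — two paths of length 2: r = 2·(1/2)^2 = 1/2).
r to a half-sibling = 1/4 (half-sibs share one parent — one path of length 2: r = (1/2)^2 = 1/4).
r to a double first cousin = 0.25 (double first cousins share both grandparent pairs — four paths of length 4: r = 4·(1/2)^4 = 1/4).
Summing one r·B term per recipient: 1·0.5·0.0818 + 3·0.25·0.171 + 4·0.25·0.0688 = 0.23795.

0.23795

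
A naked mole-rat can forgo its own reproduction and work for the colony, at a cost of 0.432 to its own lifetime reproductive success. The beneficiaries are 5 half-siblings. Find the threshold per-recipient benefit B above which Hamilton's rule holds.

r to a half-sibling = 1/4 (half-sibs share one parent — one path of length 2: r = (1/2)^2 = 1/4).
Hamilton's rule with n recipients of equal r: n·r·B > C, so B > C/(n·r) = 0.432/(5·0.25) = 0.3456.

0.3456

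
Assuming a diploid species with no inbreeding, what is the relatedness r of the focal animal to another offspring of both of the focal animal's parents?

Each parent–offspring link contributes a factor of 1/2, and independent paths through distinct common ancestors add.
Full sibs share both parents — two paths of length 2: r = 2·(1/2)^2 = 1/2.

0.5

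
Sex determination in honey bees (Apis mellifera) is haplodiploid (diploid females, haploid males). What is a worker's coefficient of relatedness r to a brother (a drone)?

Her haploid brother carries none of their father's genes and a random half of their mother's genome; that half matches the maternal half of her own genome with probability 1/2: r = 1/2 · 1/2 = 1/4.

0.25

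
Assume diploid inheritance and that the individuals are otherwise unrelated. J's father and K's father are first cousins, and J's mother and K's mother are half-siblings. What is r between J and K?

0.09375

Wright's path rule: contributions from independent ancestry routes add.
J and K are related in two ways: second cousins through their fathers (r = 1/32) and half first cousins through their mothers (r = 1/16).
r = 1/32 + 1/16 = 0.09375.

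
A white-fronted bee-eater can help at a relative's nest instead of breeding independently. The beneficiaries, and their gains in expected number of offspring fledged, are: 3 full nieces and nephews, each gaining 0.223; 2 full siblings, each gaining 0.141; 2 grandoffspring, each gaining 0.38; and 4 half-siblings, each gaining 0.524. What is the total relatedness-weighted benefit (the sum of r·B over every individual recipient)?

1.02225

r to a full niece or nephew = 0.25 (full aunt/uncle↔niece/nephew: two paths of length 3 through the shared grandparent pair: r = 2·(1/2)^3 = 1/4).
r to a full sibling = 0.5 (full sibs share both parents — two paths of length 2: r = 2·(1/2)^2 = 1/2).
r to a grandoffspring = 0.25 (two parent–offspring links: r = (1/2)^2 = 1/4).
r to a half-sibling = 0.25 (half-sibs share one parent — one path of length 2: r = (1/2)^2 = 1/4).
Summing one r·B term per recipient: 3·0.25·0.223 + 2·0.5·0.141 + 2·0.25·0.38 + 4·0.25·0.524 = 1.02225.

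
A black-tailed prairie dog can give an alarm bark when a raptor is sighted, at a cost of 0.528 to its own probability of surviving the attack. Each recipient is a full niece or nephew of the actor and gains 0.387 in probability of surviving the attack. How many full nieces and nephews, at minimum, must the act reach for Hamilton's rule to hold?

6

r to a full niece or nephew = 0.25 (full aunt/uncle↔niece/nephew: two paths of length 3 through the shared grandparent pair: r = 2·(1/2)^3 = 1/4).
Hamilton's rule: n·r·B > C  ⇒  n > C/(r·B) = 0.528/(0.25·0.387) = 5.457.
The smallest integer exceeding 5.457 is 6.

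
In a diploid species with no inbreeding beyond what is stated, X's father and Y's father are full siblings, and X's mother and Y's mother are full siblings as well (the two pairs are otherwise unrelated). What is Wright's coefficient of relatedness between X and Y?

0.25

Independent pedigree routes through distinct common ancestors add.
X and Y are related in two ways: first cousins through their fathers (r = 1/8) and first cousins through their mothers (r = 1/8) — i.e. double first cousins.
r = 1/8 + 1/8 = 0.25.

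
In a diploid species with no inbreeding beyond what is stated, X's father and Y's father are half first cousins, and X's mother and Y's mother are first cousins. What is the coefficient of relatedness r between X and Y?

Relatedness sums over independent paths through distinct common ancestors.
X and Y are related in two ways: half second cousins through their fathers (r = 1/64) and second cousins through their mothers (r = 1/32).
r = 1/64 + 1/32 = 0.046875.

0.046875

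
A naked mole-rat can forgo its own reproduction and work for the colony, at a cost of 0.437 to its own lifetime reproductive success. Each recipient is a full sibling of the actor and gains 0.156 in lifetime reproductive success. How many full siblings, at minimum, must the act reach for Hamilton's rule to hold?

r to a full sibling = 0.5 (full sibs share both parents — two paths of length 2: r = 2·(1/2)^2 = 1/2).
Hamilton's rule: n·r·B > C  ⇒  n > C/(r·B) = 0.437/(0.5·0.156) = 5.603.
The smallest integer exceeding 5.603 is 6.

6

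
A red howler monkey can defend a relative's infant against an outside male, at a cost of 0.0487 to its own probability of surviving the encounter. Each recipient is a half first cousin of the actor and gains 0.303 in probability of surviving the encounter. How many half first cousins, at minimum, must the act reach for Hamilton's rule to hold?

3

r to a half first cousin = 0.0625 (half first cousins share one grandparent — one path of length 4: r = (1/2)^4 = 1/16).
Hamilton's rule: n·r·B > C  ⇒  n > C/(r·B) = 0.0487/(0.0625·0.303) = 2.572.
The smallest integer exceeding 2.572 is 3.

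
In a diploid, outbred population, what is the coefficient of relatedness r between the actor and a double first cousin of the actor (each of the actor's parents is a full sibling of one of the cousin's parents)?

0.25

Each parent–offspring link contributes a factor of 1/2, and independent paths through distinct common ancestors add.
Double first cousins share both grandparent pairs — four paths of length 4: r = 4·(1/2)^4 = 1/4.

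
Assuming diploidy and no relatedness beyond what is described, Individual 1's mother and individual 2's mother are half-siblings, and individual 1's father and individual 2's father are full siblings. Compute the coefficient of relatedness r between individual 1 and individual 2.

0.1875

Relatedness sums over independent paths through distinct common ancestors.
Individual 1 and individual 2 are related in two ways: half first cousins through their mothers (r = 1/16) and first cousins through their fathers (r = 1/8).
r = 1/16 + 1/8 = 0.1875.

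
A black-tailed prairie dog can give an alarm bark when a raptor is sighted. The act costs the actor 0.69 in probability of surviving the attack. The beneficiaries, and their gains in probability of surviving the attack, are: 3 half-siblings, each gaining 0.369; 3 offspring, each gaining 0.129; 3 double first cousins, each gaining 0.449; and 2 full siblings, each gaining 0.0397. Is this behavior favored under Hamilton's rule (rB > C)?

Hamilton's rule: the trait is favored when the sum of r·B over every recipient exceeds the actor's cost C.
r to a half-sibling = 0.25 (half-sibs share one parent — one path of length 2: r = (1/2)^2 = 1/4).
r to an offspring = 0.5 (one parent–offspring link: r = (1/2)^1 = 1/2).
r to a double first cousin = 1/4 (double first cousins share both grandparent pairs — four paths of length 4: r = 4·(1/2)^4 = 1/4).
r to a full sibling = 0.5 (full sibs share both parents — two paths of length 2: r = 2·(1/2)^2 = 1/2).
Summing one r·B term per recipient: 3·0.25·0.369 + 3·0.5·0.129 + 3·0.25·0.449 + 2·0.5·0.0397 = 0.8467.
0.8467 > 0.69: the indirect benefit exceeds the cost.

Yes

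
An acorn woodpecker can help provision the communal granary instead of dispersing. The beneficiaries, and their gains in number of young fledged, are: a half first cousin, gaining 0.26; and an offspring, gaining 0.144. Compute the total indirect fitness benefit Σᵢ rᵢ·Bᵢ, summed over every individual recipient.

0.08825

r to a half first cousin = 0.0625 (half first cousins share one grandparent — one path of length 4: r = (1/2)^4 = 1/16).
r to an offspring = 1/2 (one parent–offspring link: r = (1/2)^1 = 1/2).
Summing one r·B term per recipient: 1·0.0625·0.26 + 1·0.5·0.144 = 0.08825.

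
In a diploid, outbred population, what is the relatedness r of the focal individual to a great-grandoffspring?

0.125

Each parent–offspring link contributes a factor of 1/2, and independent paths through distinct common ancestors add.
Three parent–offspring links: r = (1/2)^3 = 1/8.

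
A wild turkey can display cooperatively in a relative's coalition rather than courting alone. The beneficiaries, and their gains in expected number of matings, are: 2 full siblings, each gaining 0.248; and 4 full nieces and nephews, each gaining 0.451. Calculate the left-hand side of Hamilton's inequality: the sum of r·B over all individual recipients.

0.699

r to a full sibling = 0.5 (full sibs share both parents — two paths of length 2: r = 2·(1/2)^2 = 1/2).
r to a full niece or nephew = 0.25 (full aunt/uncle↔niece/nephew: two paths of length 3 through the shared grandparent pair: r = 2·(1/2)^3 = 1/4).
Summing one r·B term per recipient: 2·0.5·0.248 + 4·0.25·0.451 = 0.699.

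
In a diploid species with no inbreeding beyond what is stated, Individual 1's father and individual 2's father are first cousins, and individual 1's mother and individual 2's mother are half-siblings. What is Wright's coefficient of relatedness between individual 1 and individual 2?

0.09375

Wright's path rule: contributions from independent ancestry routes add.
Individual 1 and individual 2 are related in two ways: second cousins through their fathers (r = 1/32) and half first cousins through their mothers (r = 1/16).
r = 1/32 + 1/16 = 0.09375.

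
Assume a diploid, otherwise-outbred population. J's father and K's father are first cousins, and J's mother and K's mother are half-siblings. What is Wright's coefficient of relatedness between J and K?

0.09375

With two independent routes of shared ancestry, r is the sum of the two contributions.
J and K are related in two ways: second cousins through their fathers (r = 1/32) and half first cousins through their mothers (r = 1/16).
r = 1/32 + 1/16 = 3/32 = 0.09375.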